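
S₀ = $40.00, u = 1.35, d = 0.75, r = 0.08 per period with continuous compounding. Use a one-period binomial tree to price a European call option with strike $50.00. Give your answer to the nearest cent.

$2.05

Risk-neutral probability p = (e^0.08 − 0.75)/(1.35 − 0.75) = 0.3333/0.6000 = 0.5555
Terminal stock prices: S_u = 54, S_d = 30
Terminal payoffs (S − K): max(4, 0) = 4, max(-20, 0) = 0
Node 0 (S = 40): V_0 = e^(−0.08)·[0.5555·4.0000 + 0.4445·0.0000] = 2.0511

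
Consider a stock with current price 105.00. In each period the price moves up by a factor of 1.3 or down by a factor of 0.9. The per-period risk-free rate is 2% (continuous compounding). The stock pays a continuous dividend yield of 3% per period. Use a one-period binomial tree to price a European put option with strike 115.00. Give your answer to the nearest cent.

Per-period risk-free factor R = e^0.02 = 1.0202; dividend-adjusted growth = e^(0.02−0.03) = 0.9900.
Risk-neutral probability p = (0.9900 − 0.9)/(1.3 − 0.9) = 0.0900/0.4000 = 0.2251
Terminal stock prices: S_u = 136.5, S_d = 94.5
Terminal payoffs (K − S): max(-21.5, 0) = 0, max(20.5, 0) = 20.5
Node 0 (S = 105): V_0 = e^(−0.02)·[0.2251·0.0000 + 0.7749·20.5000] = 15.5704

15.57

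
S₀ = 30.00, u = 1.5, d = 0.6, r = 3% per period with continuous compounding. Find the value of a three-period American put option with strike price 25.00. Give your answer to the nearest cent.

Risk-neutral probability p = (e^0.03 − 0.6)/(1.5 − 0.6) = 0.4305/0.9000 = 0.4783
Terminal stock prices: S_uuu = 101.2, S_uud = 40.5, S_udd = 16.2, S_ddd = 6.48
Terminal payoffs (K − S): max(-76.25, 0) = 0, max(-15.5, 0) = 0, max(8.8, 0) = 8.8, max(18.52, 0) = 18.52
Node uu (S = 67.5): continuation = e^(−0.03)·[0.4783·0.0000 + 0.5217·0.0000] = 0.0000; exercise value = 0.0000 ≤ continuation, so V_uu = 0.0000
Node ud (S = 27): continuation = e^(−0.03)·[0.4783·0.0000 + 0.5217·8.8000] = 4.4554; exercise value = 0.0000 ≤ continuation, so V_ud = 4.4554
Node dd (S = 10.8): continuation = e^(−0.03)·[0.4783·8.8000 + 0.5217·18.5200] = 13.4611; exercise value = 14.2000 > continuation, so V_dd = 14.2000 (exercise)
Node u (S = 45): continuation = e^(−0.03)·[0.4783·0.0000 + 0.5217·4.4554] = 2.2558; exercise value = 0.0000 ≤ continuation, so V_u = 2.2558
Node d (S = 18): continuation = e^(−0.03)·[0.4783·4.4554 + 0.5217·14.2000] = 9.2574; exercise value = 7.0000 ≤ continuation, so V_d = 9.2574
Node 0 (S = 30): continuation = e^(−0.03)·[0.4783·2.2558 + 0.5217·9.2574] = 5.7340; exercise value = 0.0000 ≤ continuation, so V_0 = 5.7340

5.73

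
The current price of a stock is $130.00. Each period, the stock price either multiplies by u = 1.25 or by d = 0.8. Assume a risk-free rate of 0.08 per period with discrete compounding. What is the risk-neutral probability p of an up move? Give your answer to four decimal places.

Risk-neutral probability p = (1 + 0.08 − 0.8)/(1.25 − 0.8) = 0.2800/0.4500 = 0.6222

p = 0.6222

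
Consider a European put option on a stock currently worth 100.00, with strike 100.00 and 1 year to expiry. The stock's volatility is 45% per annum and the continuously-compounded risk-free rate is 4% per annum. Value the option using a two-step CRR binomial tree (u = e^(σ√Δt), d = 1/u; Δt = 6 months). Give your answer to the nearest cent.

CRR parameters: u = e^(σ√Δt) = e^(0.45·√0.5) = 1.3746, d = 1/u = 0.7275
Per-period rate: rΔt = 0.04·0.5 = 0.02, so R = e^0.02 = 1.0202
Risk-neutral probability p = (e^0.02 − 0.7275)/(1.3746 − 0.7275) = 0.2927/0.6472 = 0.4523
Terminal stock prices: S_uu = 189, S_ud = 100, S_dd = 52.92
Terminal payoffs (K − S): max(-88.97, 0) = 0, max(0, 0) = 0, max(47.08, 0) = 47.08
Node u (S = 137.5): V_u = e^(−0.02)·[0.4523·0.0000 + 0.5477·0.0000] = 0.0000
Node d (S = 72.75): V_d = e^(−0.02)·[0.4523·0.0000 + 0.5477·47.0804] = 25.2740
Node 0 (S = 100): V_0 = e^(−0.02)·[0.4523·0.0000 + 0.5477·25.2740] = 13.5678

13.57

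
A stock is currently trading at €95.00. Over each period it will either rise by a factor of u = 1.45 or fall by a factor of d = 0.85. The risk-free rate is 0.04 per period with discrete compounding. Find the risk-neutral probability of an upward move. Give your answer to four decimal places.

p = 0.3167

Risk-neutral probability p = (1 + 0.04 − 0.85)/(1.45 − 0.85) = 0.1900/0.6000 = 0.3167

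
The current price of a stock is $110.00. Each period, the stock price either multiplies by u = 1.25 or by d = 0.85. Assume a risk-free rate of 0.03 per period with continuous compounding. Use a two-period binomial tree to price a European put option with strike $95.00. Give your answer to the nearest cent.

$4.40

Risk-neutral probability p = (e^0.03 − 0.85)/(1.25 − 0.85) = 0.1805/0.4000 = 0.4511
Terminal stock prices: S_uu = 171.9, S_ud = 116.9, S_dd = 79.47
Terminal payoffs (K − S): max(-76.88, 0) = 0, max(-21.88, 0) = 0, max(15.53, 0) = 15.53
Node u (S = 137.5): V_u = e^(−0.03)·[0.4511·0.0000 + 0.5489·0.0000] = 0.0000
Node d (S = 93.5): V_d = e^(−0.03)·[0.4511·0.0000 + 0.5489·15.5250] = 8.2693
Node 0 (S = 110): V_0 = e^(−0.03)·[0.4511·0.0000 + 0.5489·8.2693] = 4.4046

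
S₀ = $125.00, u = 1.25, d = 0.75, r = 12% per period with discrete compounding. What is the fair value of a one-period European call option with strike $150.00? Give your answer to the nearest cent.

Risk-neutral probability p = (1 + 0.12 − 0.75)/(1.25 − 0.75) = 0.3700/0.5000 = 0.7400
Terminal stock prices: S_u = 156.2, S_d = 93.75
Terminal payoffs (S − K): max(6.25, 0) = 6.25, max(-56.25, 0) = 0
Node 0 (S = 125): V_0 = 1/1.12·[0.7400·6.2500 + 0.2600·0.0000] = 4.1295

$4.13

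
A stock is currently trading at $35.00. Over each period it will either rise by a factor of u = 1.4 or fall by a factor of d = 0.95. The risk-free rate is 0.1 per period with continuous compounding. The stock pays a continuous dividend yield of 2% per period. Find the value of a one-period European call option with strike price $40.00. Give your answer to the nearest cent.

Per-period risk-free factor R = e^0.1 = 1.1052; dividend-adjusted growth = e^(0.1−0.02) = 1.0833.
Risk-neutral probability p = (1.0833 − 0.95)/(1.4 − 0.95) = 0.1333/0.4500 = 0.2962
Terminal stock prices: S_u = 49, S_d = 33.25
Terminal payoffs (S − K): max(9, 0) = 9, max(-6.75, 0) = 0
Node 0 (S = 35): V_0 = e^(−0.1)·[0.2962·9.0000 + 0.7038·0.0000] = 2.4121

$2.41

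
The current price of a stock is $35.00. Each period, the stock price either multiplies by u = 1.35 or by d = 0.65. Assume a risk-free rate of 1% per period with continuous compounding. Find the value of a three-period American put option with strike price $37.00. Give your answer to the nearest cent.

$9.15

Risk-neutral probability p = (e^0.01 − 0.65)/(1.35 − 0.65) = 0.3601/0.7000 = 0.5144
Terminal stock prices: S_uuu = 86.11, S_uud = 41.46, S_udd = 19.96, S_ddd = 9.612
Terminal payoffs (K − S): max(-49.11, 0) = 0, max(-4.462, 0) = 0, max(17.04, 0) = 17.04, max(27.39, 0) = 27.39
Node uu (S = 63.79): continuation = e^(−0.01)·[0.5144·0.0000 + 0.4856·0.0000] = 0.0000; exercise value = 0.0000 ≤ continuation, so V_uu = 0.0000
Node ud (S = 30.71): continuation = e^(−0.01)·[0.5144·0.0000 + 0.4856·17.0369] = 8.1915; exercise value = 6.2875 ≤ continuation, so V_ud = 8.1915
Node dd (S = 14.79): continuation = e^(−0.01)·[0.5144·17.0369 + 0.4856·27.3881] = 21.8443; exercise value = 22.2125 > continuation, so V_dd = 22.2125 (exercise)
Node u (S = 47.25): continuation = e^(−0.01)·[0.5144·0.0000 + 0.4856·8.1915] = 3.9386; exercise value = 0.0000 ≤ continuation, so V_u = 3.9386
Node d (S = 22.75): continuation = e^(−0.01)·[0.5144·8.1915 + 0.4856·22.2125] = 14.8514; exercise value = 14.2500 ≤ continuation, so V_d = 14.8514
Node 0 (S = 35): continuation = e^(−0.01)·[0.5144·3.9386 + 0.4856·14.8514] = 9.1464; exercise value = 2.0000 ≤ continuation, so V_0 = 9.1464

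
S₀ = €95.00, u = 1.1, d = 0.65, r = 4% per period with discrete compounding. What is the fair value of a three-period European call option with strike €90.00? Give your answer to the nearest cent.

Risk-neutral probability p = (1 + 0.04 − 0.65)/(1.1 − 0.65) = 0.3900/0.4500 = 0.8667
Terminal stock prices: S_uuu = 126.4, S_uud = 74.72, S_udd = 44.15, S_ddd = 26.09
Terminal payoffs (S − K): max(36.45, 0) = 36.45, max(-15.28, 0) = 0, max(-45.85, 0) = 0, max(-63.91, 0) = 0
Node uu (S = 115): V_uu = 1/1.04·[0.8667·36.4450 + 0.1333·0.0000] = 30.3708
Node ud (S = 67.93): V_ud = 1/1.04·[0.8667·0.0000 + 0.1333·0.0000] = 0.0000
Node dd (S = 40.14): V_dd = 1/1.04·[0.8667·0.0000 + 0.1333·0.0000] = 0.0000
Node u (S = 104.5): V_u = 1/1.04·[0.8667·30.3708 + 0.1333·0.0000] = 25.3090
Node d (S = 61.75): V_d = 1/1.04·[0.8667·0.0000 + 0.1333·0.0000] = 0.0000
Node 0 (S = 95): V_0 = 1/1.04·[0.8667·25.3090 + 0.1333·0.0000] = 21.0909

€21.09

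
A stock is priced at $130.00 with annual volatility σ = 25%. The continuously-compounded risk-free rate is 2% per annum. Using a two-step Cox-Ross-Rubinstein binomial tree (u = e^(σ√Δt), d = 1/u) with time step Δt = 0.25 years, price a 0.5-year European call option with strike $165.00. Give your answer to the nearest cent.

CRR parameters: u = e^(σ√Δt) = e^(0.25·√0.25) = 1.1331, d = 1/u = 0.8825
Per-period rate: rΔt = 0.02·0.25 = 0.005, so R = e^0.005 = 1.0050
Risk-neutral probability p = (e^0.005 − 0.8825)/(1.1331 − 0.8825) = 0.1225/0.2507 = 0.4888
Terminal stock prices: S_uu = 166.9, S_ud = 130, S_dd = 101.2
Terminal payoffs (S − K): max(1.923, 0) = 1.923, max(-35, 0) = 0, max(-63.76, 0) = 0
Node u (S = 147.3): V_u = e^(−0.005)·[0.4888·1.9233 + 0.5112·0.0000] = 0.9354
Node d (S = 114.7): V_d = e^(−0.005)·[0.4888·0.0000 + 0.5112·0.0000] = 0.0000
Node 0 (S = 130): V_0 = e^(−0.005)·[0.4888·0.9354 + 0.5112·0.0000] = 0.4549

$0.45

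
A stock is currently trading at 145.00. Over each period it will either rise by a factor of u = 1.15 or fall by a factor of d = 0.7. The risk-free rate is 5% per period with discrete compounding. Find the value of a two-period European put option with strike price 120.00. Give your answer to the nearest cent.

3.22

Risk-neutral probability p = (1 + 0.05 − 0.7)/(1.15 − 0.7) = 0.3500/0.4500 = 0.7778
Terminal stock prices: S_uu = 191.8, S_ud = 116.7, S_dd = 71.05
Terminal payoffs (K − S): max(-71.76, 0) = 0, max(3.275, 0) = 3.275, max(48.95, 0) = 48.95
Node u (S = 166.8): V_u = 1/1.05·[0.7778·0.0000 + 0.2222·3.2750] = 0.6931
Node d (S = 101.5): V_d = 1/1.05·[0.7778·3.2750 + 0.2222·48.9500] = 12.7857
Node 0 (S = 145): V_0 = 1/1.05·[0.7778·0.6931 + 0.2222·12.7857] = 3.2194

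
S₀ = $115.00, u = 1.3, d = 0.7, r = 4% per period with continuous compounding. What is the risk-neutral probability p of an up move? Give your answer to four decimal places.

Risk-neutral probability p = (e^0.04 − 0.7)/(1.3 − 0.7) = 0.3408/0.6000 = 0.5680

p = 0.5680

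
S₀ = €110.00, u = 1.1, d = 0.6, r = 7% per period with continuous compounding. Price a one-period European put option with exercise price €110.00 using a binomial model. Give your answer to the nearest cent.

Risk-neutral probability p = (e^0.07 − 0.6)/(1.1 − 0.6) = 0.4725/0.5000 = 0.9450
Terminal stock prices: S_u = 121, S_d = 66
Terminal payoffs (K − S): max(-11, 0) = 0, max(44, 0) = 44
Node 0 (S = 110): V_0 = e^(−0.07)·[0.9450·0.0000 + 0.0550·44.0000] = 2.2557

€2.26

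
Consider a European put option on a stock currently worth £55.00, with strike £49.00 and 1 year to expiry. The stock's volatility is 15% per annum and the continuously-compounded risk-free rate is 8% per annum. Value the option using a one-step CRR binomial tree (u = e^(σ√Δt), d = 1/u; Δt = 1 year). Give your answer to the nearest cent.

CRR parameters: u = e^(σ√Δt) = e^(0.15·√1) = 1.1618, d = 1/u = 0.8607
Per-period rate: rΔt = 0.08·1 = 0.08, so R = e^0.08 = 1.0833
Risk-neutral probability p = (e^0.08 − 0.8607)/(1.1618 − 0.8607) = 0.2226/0.3011 = 0.7392
Terminal stock prices: S_u = 63.9, S_d = 47.34
Terminal payoffs (K − S): max(-14.9, 0) = 0, max(1.661, 0) = 1.661
Node 0 (S = 55): V_0 = e^(−0.08)·[0.7392·0.0000 + 0.2608·1.6611] = 0.4000

£0.40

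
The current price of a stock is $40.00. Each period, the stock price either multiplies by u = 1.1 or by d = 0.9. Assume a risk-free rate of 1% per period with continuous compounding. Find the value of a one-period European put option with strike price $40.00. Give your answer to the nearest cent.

Risk-neutral probability p = (e^0.01 − 0.9)/(1.1 − 0.9) = 0.1101/0.2000 = 0.5503
Terminal stock prices: S_u = 44, S_d = 36
Terminal payoffs (K − S): max(-4, 0) = 0, max(4, 0) = 4
Node 0 (S = 40): V_0 = e^(−0.01)·[0.5503·0.0000 + 0.4497·4.0000] = 1.7811

$1.78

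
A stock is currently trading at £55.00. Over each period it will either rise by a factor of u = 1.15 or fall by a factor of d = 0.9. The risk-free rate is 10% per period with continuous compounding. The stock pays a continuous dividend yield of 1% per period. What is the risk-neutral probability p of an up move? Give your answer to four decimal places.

Per-period risk-free factor R = e^0.1 = 1.1052; dividend-adjusted growth = e^(0.1−0.01) = 1.0942.
Risk-neutral probability p = (1.0942 − 0.9)/(1.15 − 0.9) = 0.1942/0.2500 = 0.7767

p = 0.7767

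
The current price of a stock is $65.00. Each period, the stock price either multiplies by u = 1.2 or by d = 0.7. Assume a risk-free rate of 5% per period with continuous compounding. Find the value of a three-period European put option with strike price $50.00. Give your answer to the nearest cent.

$2.52

Risk-neutral probability p = (e^0.05 − 0.7)/(1.2 − 0.7) = 0.3513/0.5000 = 0.7025
Terminal stock prices: S_uuu = 112.3, S_uud = 65.52, S_udd = 38.22, S_ddd = 22.29
Terminal payoffs (K − S): max(-62.32, 0) = 0, max(-15.52, 0) = 0, max(11.78, 0) = 11.78, max(27.71, 0) = 27.71
Node uu (S = 93.6): V_uu = e^(−0.05)·[0.7025·0.0000 + 0.2975·0.0000] = 0.0000
Node ud (S = 54.6): V_ud = e^(−0.05)·[0.7025·0.0000 + 0.2975·11.7800] = 3.3332
Node dd (S = 31.85): V_dd = e^(−0.05)·[0.7025·11.7800 + 0.2975·27.7050] = 15.7115
Node u (S = 78): V_u = e^(−0.05)·[0.7025·0.0000 + 0.2975·3.3332] = 0.9431
Node d (S = 45.5): V_d = e^(−0.05)·[0.7025·3.3332 + 0.2975·15.7115] = 6.6730
Node 0 (S = 65): V_0 = e^(−0.05)·[0.7025·0.9431 + 0.2975·6.6730] = 2.5184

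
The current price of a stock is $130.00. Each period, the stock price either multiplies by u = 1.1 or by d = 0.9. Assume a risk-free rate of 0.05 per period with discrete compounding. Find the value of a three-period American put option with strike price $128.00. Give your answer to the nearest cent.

Risk-neutral probability p = (1 + 0.05 − 0.9)/(1.1 − 0.9) = 0.1500/0.2000 = 0.7500
Terminal stock prices: S_uuu = 173, S_uud = 141.6, S_udd = 115.8, S_ddd = 94.77
Terminal payoffs (K − S): max(-45.03, 0) = 0, max(-13.57, 0) = 0, max(12.17, 0) = 12.17, max(33.23, 0) = 33.23
Node uu (S = 157.3): continuation = 1/1.05·[0.7500·0.0000 + 0.2500·0.0000] = 0.0000; exercise value = 0.0000 ≤ continuation, so V_uu = 0.0000
Node ud (S = 128.7): continuation = 1/1.05·[0.7500·0.0000 + 0.2500·12.1700] = 2.8976; exercise value = 0.0000 ≤ continuation, so V_ud = 2.8976
Node dd (S = 105.3): continuation = 1/1.05·[0.7500·12.1700 + 0.2500·33.2300] = 16.6048; exercise value = 22.7000 > continuation, so V_dd = 22.7000 (exercise)
Node u (S = 143): continuation = 1/1.05·[0.7500·0.0000 + 0.2500·2.8976] = 0.6899; exercise value = 0.0000 ≤ continuation, so V_u = 0.6899
Node d (S = 117): continuation = 1/1.05·[0.7500·2.8976 + 0.2500·22.7000] = 7.4745; exercise value = 11.0000 > continuation, so V_d = 11.0000 (exercise)
Node 0 (S = 130): continuation = 1/1.05·[0.7500·0.6899 + 0.2500·11.0000] = 3.1118; exercise value = 0.0000 ≤ continuation, so V_0 = 3.1118

$3.11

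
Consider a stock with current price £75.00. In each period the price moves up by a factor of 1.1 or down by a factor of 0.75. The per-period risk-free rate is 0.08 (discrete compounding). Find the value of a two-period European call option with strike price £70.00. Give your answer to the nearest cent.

Risk-neutral probability p = (1 + 0.08 − 0.75)/(1.1 − 0.75) = 0.3300/0.3500 = 0.9429
Terminal stock prices: S_uu = 90.75, S_ud = 61.88, S_dd = 42.19
Terminal payoffs (S − K): max(20.75, 0) = 20.75, max(-8.125, 0) = 0, max(-27.81, 0) = 0
Node u (S = 82.5): V_u = 1/1.08·[0.9429·20.7500 + 0.0571·0.0000] = 18.1151
Node d (S = 56.25): V_d = 1/1.08·[0.9429·0.0000 + 0.0571·0.0000] = 0.0000
Node 0 (S = 75): V_0 = 1/1.08·[0.9429·18.1151 + 0.0571·0.0000] = 15.8148

£15.81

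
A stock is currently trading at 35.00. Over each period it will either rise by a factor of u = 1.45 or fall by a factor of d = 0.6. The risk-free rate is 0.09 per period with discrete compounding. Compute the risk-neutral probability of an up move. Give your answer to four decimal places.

p = 0.5765

Risk-neutral probability p = (1 + 0.09 − 0.6)/(1.45 − 0.6) = 0.4900/0.8500 = 0.5765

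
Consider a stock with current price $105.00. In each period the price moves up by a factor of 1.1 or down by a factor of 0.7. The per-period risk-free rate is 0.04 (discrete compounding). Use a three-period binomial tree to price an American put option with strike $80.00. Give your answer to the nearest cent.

$1.39

Risk-neutral probability p = (1 + 0.04 − 0.7)/(1.1 − 0.7) = 0.3400/0.4000 = 0.8500
Terminal stock prices: S_uuu = 139.8, S_uud = 88.94, S_udd = 56.59, S_ddd = 36.01
Terminal payoffs (K − S): max(-59.76, 0) = 0, max(-8.935, 0) = 0, max(23.41, 0) = 23.41, max(43.99, 0) = 43.99
Node uu (S = 127.1): continuation = 1/1.04·[0.8500·0.0000 + 0.1500·0.0000] = 0.0000; exercise value = 0.0000 ≤ continuation, so V_uu = 0.0000
Node ud (S = 80.85): continuation = 1/1.04·[0.8500·0.0000 + 0.1500·23.4050] = 3.3757; exercise value = 0.0000 ≤ continuation, so V_ud = 3.3757
Node dd (S = 51.45): continuation = 1/1.04·[0.8500·23.4050 + 0.1500·43.9850] = 25.4731; exercise value = 28.5500 > continuation, so V_dd = 28.5500 (exercise)
Node u (S = 115.5): continuation = 1/1.04·[0.8500·0.0000 + 0.1500·3.3757] = 0.4869; exercise value = 0.0000 ≤ continuation, so V_u = 0.4869
Node d (S = 73.5): continuation = 1/1.04·[0.8500·3.3757 + 0.1500·28.5500] = 6.8768; exercise value = 6.5000 ≤ continuation, so V_d = 6.8768
Node 0 (S = 105): continuation = 1/1.04·[0.8500·0.4869 + 0.1500·6.8768] = 1.3898; exercise value = 0.0000 ≤ continuation, so V_0 = 1.3898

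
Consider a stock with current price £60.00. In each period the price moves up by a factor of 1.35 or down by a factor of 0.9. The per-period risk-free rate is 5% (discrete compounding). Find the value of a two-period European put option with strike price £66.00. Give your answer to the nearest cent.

Risk-neutral probability p = (1 + 0.05 − 0.9)/(1.35 − 0.9) = 0.1500/0.4500 = 0.3333
Terminal stock prices: S_uu = 109.4, S_ud = 72.9, S_dd = 48.6
Terminal payoffs (K − S): max(-43.35, 0) = 0, max(-6.9, 0) = 0, max(17.4, 0) = 17.4
Node u (S = 81): V_u = 1/1.05·[0.3333·0.0000 + 0.6667·0.0000] = 0.0000
Node d (S = 54): V_d = 1/1.05·[0.3333·0.0000 + 0.6667·17.4000] = 11.0476
Node 0 (S = 60): V_0 = 1/1.05·[0.3333·0.0000 + 0.6667·11.0476] = 7.0144

£7.01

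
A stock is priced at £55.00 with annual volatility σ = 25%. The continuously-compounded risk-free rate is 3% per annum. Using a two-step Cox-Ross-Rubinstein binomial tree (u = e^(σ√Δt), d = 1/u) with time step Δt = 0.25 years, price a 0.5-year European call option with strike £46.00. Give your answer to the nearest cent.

CRR parameters: u = e^(σ√Δt) = e^(0.25·√0.25) = 1.1331, d = 1/u = 0.8825
Per-period rate: rΔt = 0.03·0.25 = 0.0075, so R = e^0.0075 = 1.0075
Risk-neutral probability p = (e^0.0075 − 0.8825)/(1.1331 − 0.8825) = 0.1250/0.2507 = 0.4988
Terminal stock prices: S_uu = 70.62, S_ud = 55, S_dd = 42.83
Terminal payoffs (S − K): max(24.62, 0) = 24.62, max(9, 0) = 9, max(-3.166, 0) = 0
Node u (S = 62.32): V_u = e^(−0.0075)·[0.4988·24.6214 + 0.5012·9.0000] = 16.6669
Node d (S = 48.54): V_d = e^(−0.0075)·[0.4988·9.0000 + 0.5012·0.0000] = 4.4559
Node 0 (S = 55): V_0 = e^(−0.0075)·[0.4988·16.6669 + 0.5012·4.4559] = 10.4682

£10.47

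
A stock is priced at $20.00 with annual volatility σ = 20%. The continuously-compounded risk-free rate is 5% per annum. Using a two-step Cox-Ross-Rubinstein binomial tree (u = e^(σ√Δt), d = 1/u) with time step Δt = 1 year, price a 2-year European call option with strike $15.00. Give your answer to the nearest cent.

$6.68

CRR parameters: u = e^(σ√Δt) = e^(0.2·√1) = 1.2214, d = 1/u = 0.8187
Per-period rate: rΔt = 0.05·1 = 0.05, so R = e^0.05 = 1.0513
Risk-neutral probability p = (e^0.05 − 0.8187)/(1.2214 − 0.8187) = 0.2325/0.4027 = 0.5775
Terminal stock prices: S_uu = 29.84, S_ud = 20, S_dd = 13.41
Terminal payoffs (S − K): max(14.84, 0) = 14.84, max(5, 0) = 5, max(-1.594, 0) = 0
Node u (S = 24.43): V_u = e^(−0.05)·[0.5775·14.8365 + 0.4225·5.0000] = 10.1596
Node d (S = 16.37): V_d = e^(−0.05)·[0.5775·5.0000 + 0.4225·0.0000] = 2.7466
Node 0 (S = 20): V_0 = e^(−0.05)·[0.5775·10.1596 + 0.4225·2.7466] = 6.6848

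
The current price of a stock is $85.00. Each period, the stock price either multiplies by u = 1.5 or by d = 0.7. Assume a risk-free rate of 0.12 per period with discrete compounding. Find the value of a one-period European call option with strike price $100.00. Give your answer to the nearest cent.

$12.89

Risk-neutral probability p = (1 + 0.12 − 0.7)/(1.5 − 0.7) = 0.4200/0.8000 = 0.5250
Terminal stock prices: S_u = 127.5, S_d = 59.5
Terminal payoffs (S − K): max(27.5, 0) = 27.5, max(-40.5, 0) = 0
Node 0 (S = 85): V_0 = 1/1.12·[0.5250·27.5000 + 0.4750·0.0000] = 12.8906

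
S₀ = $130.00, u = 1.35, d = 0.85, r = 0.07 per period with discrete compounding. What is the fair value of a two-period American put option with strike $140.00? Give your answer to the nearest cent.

Risk-neutral probability p = (1 + 0.07 − 0.85)/(1.35 − 0.85) = 0.2200/0.5000 = 0.4400
Terminal stock prices: S_uu = 236.9, S_ud = 149.2, S_dd = 93.92
Terminal payoffs (K − S): max(-96.93, 0) = 0, max(-9.175, 0) = 0, max(46.08, 0) = 46.08
Node u (S = 175.5): continuation = 1/1.07·[0.4400·0.0000 + 0.5600·0.0000] = 0.0000; exercise value = 0.0000 ≤ continuation, so V_u = 0.0000
Node d (S = 110.5): continuation = 1/1.07·[0.4400·0.0000 + 0.5600·46.0750] = 24.1140; exercise value = 29.5000 > continuation, so V_d = 29.5000 (exercise)
Node 0 (S = 130): continuation = 1/1.07·[0.4400·0.0000 + 0.5600·29.5000] = 15.4393; exercise value = 10.0000 ≤ continuation, so V_0 = 15.4393

$15.44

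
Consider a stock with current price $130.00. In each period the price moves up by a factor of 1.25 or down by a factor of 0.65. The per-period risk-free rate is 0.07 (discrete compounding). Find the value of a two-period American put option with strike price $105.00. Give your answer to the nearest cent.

Risk-neutral probability p = (1 + 0.07 − 0.65)/(1.25 − 0.65) = 0.4200/0.6000 = 0.7000
Terminal stock prices: S_uu = 203.1, S_ud = 105.6, S_dd = 54.93
Terminal payoffs (K − S): max(-98.12, 0) = 0, max(-0.625, 0) = 0, max(50.07, 0) = 50.07
Node u (S = 162.5): continuation = 1/1.07·[0.7000·0.0000 + 0.3000·0.0000] = 0.0000; exercise value = 0.0000 ≤ continuation, so V_u = 0.0000
Node d (S = 84.5): continuation = 1/1.07·[0.7000·0.0000 + 0.3000·50.0750] = 14.0397; exercise value = 20.5000 > continuation, so V_d = 20.5000 (exercise)
Node 0 (S = 130): continuation = 1/1.07·[0.7000·0.0000 + 0.3000·20.5000] = 5.7477; exercise value = 0.0000 ≤ continuation, so V_0 = 5.7477

$5.75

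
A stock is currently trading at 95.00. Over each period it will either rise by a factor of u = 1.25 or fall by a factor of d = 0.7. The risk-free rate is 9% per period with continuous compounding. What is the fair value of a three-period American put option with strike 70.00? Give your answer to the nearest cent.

Risk-neutral probability p = (e^0.09 − 0.7)/(1.25 − 0.7) = 0.3942/0.5500 = 0.7167
Terminal stock prices: S_uuu = 185.5, S_uud = 103.9, S_udd = 58.19, S_ddd = 32.58
Terminal payoffs (K − S): max(-115.5, 0) = 0, max(-33.91, 0) = 0, max(11.81, 0) = 11.81, max(37.42, 0) = 37.42
Node uu (S = 148.4): continuation = e^(−0.09)·[0.7167·0.0000 + 0.2833·0.0000] = 0.0000; exercise value = 0.0000 ≤ continuation, so V_uu = 0.0000
Node ud (S = 83.12): continuation = e^(−0.09)·[0.7167·0.0000 + 0.2833·11.8125] = 3.0587; exercise value = 0.0000 ≤ continuation, so V_ud = 3.0587
Node dd (S = 46.55): continuation = e^(−0.09)·[0.7167·11.8125 + 0.2833·37.4150] = 17.4252; exercise value = 23.4500 > continuation, so V_dd = 23.4500 (exercise)
Node u (S = 118.8): continuation = e^(−0.09)·[0.7167·0.0000 + 0.2833·3.0587] = 0.7920; exercise value = 0.0000 ≤ continuation, so V_u = 0.7920
Node d (S = 66.5): continuation = e^(−0.09)·[0.7167·3.0587 + 0.2833·23.4500] = 8.0754; exercise value = 3.5000 ≤ continuation, so V_d = 8.0754
Node 0 (S = 95): continuation = e^(−0.09)·[0.7167·0.7920 + 0.2833·8.0754] = 2.6098; exercise value = 0.0000 ≤ continuation, so V_0 = 2.6098

2.61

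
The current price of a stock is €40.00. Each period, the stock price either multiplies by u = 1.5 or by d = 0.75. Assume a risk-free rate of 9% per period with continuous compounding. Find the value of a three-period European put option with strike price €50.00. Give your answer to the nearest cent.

Risk-neutral probability p = (e^0.09 − 0.75)/(1.5 − 0.75) = 0.3442/0.7500 = 0.4589
Terminal stock prices: S_uuu = 135, S_uud = 67.5, S_udd = 33.75, S_ddd = 16.88
Terminal payoffs (K − S): max(-85, 0) = 0, max(-17.5, 0) = 0, max(16.25, 0) = 16.25, max(33.12, 0) = 33.12
Node uu (S = 90): V_uu = e^(−0.09)·[0.4589·0.0000 + 0.5411·0.0000] = 0.0000
Node ud (S = 45): V_ud = e^(−0.09)·[0.4589·0.0000 + 0.5411·16.2500] = 8.0361
Node dd (S = 22.5): V_dd = e^(−0.09)·[0.4589·16.2500 + 0.5411·33.1250] = 23.1966
Node u (S = 60): V_u = e^(−0.09)·[0.4589·0.0000 + 0.5411·8.0361] = 3.9741
Node d (S = 30): V_d = e^(−0.09)·[0.4589·8.0361 + 0.5411·23.1966] = 14.8417
Node 0 (S = 40): V_0 = e^(−0.09)·[0.4589·3.9741 + 0.5411·14.8417] = 9.0064

€9.01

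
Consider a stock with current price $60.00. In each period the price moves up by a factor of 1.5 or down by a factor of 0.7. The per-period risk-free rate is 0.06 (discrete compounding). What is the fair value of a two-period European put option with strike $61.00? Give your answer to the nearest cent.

$8.51

Risk-neutral probability p = (1 + 0.06 − 0.7)/(1.5 − 0.7) = 0.3600/0.8000 = 0.4500
Terminal stock prices: S_uu = 135, S_ud = 63, S_dd = 29.4
Terminal payoffs (K − S): max(-74, 0) = 0, max(-2, 0) = 0, max(31.6, 0) = 31.6
Node u (S = 90): V_u = 1/1.06·[0.4500·0.0000 + 0.5500·0.0000] = 0.0000
Node d (S = 42): V_d = 1/1.06·[0.4500·0.0000 + 0.5500·31.6000] = 16.3962
Node 0 (S = 60): V_0 = 1/1.06·[0.4500·0.0000 + 0.5500·16.3962] = 8.5075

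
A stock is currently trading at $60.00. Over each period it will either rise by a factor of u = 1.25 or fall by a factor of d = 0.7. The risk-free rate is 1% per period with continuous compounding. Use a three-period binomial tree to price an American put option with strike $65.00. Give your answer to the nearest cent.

$12.95

Risk-neutral probability p = (e^0.01 − 0.7)/(1.25 − 0.7) = 0.3101/0.5500 = 0.5637
Terminal stock prices: S_uuu = 117.2, S_uud = 65.62, S_udd = 36.75, S_ddd = 20.58
Terminal payoffs (K − S): max(-52.19, 0) = 0, max(-0.625, 0) = 0, max(28.25, 0) = 28.25, max(44.42, 0) = 44.42
Node uu (S = 93.75): continuation = e^(−0.01)·[0.5637·0.0000 + 0.4363·0.0000] = 0.0000; exercise value = 0.0000 ≤ continuation, so V_uu = 0.0000
Node ud (S = 52.5): continuation = e^(−0.01)·[0.5637·0.0000 + 0.4363·28.2500] = 12.2021; exercise value = 12.5000 > continuation, so V_ud = 12.5000 (exercise)
Node dd (S = 29.4): continuation = e^(−0.01)·[0.5637·28.2500 + 0.4363·44.4200] = 34.9532; exercise value = 35.6000 > continuation, so V_dd = 35.6000 (exercise)
Node u (S = 75): continuation = e^(−0.01)·[0.5637·0.0000 + 0.4363·12.5000] = 5.3991; exercise value = 0.0000 ≤ continuation, so V_u = 5.3991
Node d (S = 42): continuation = e^(−0.01)·[0.5637·12.5000 + 0.4363·35.6000] = 22.3532; exercise value = 23.0000 > continuation, so V_d = 23.0000 (exercise)
Node 0 (S = 60): continuation = e^(−0.01)·[0.5637·5.3991 + 0.4363·23.0000] = 12.9478; exercise value = 5.0000 ≤ continuation, so V_0 = 12.9478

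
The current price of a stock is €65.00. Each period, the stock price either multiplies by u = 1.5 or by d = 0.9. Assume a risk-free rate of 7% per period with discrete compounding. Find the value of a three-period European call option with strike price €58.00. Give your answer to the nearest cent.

€20.84

Risk-neutral probability p = (1 + 0.07 − 0.9)/(1.5 − 0.9) = 0.1700/0.6000 = 0.2833
Terminal stock prices: S_uuu = 219.4, S_uud = 131.6, S_udd = 78.98, S_ddd = 47.39
Terminal payoffs (S − K): max(161.4, 0) = 161.4, max(73.62, 0) = 73.62, max(20.98, 0) = 20.98, max(-10.61, 0) = 0
Node uu (S = 146.2): V_uu = 1/1.07·[0.2833·161.3750 + 0.7167·73.6250] = 92.0444
Node ud (S = 87.75): V_ud = 1/1.07·[0.2833·73.6250 + 0.7167·20.9750] = 33.5444
Node dd (S = 52.65): V_dd = 1/1.07·[0.2833·20.9750 + 0.7167·0.0000] = 5.5541
Node u (S = 97.5): V_u = 1/1.07·[0.2833·92.0444 + 0.7167·33.5444] = 46.8406
Node d (S = 58.5): V_d = 1/1.07·[0.2833·33.5444 + 0.7167·5.5541] = 12.6025
Node 0 (S = 65): V_0 = 1/1.07·[0.2833·46.8406 + 0.7167·12.6025] = 20.8442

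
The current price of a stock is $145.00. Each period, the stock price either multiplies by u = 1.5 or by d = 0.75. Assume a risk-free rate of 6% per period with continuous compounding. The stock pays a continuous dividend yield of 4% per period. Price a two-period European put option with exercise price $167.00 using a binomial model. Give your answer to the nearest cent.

$32.60

Per-period risk-free factor R = e^0.06 = 1.0618; dividend-adjusted growth = e^(0.06−0.04) = 1.0202.
Risk-neutral probability p = (1.0202 − 0.75)/(1.5 − 0.75) = 0.2702/0.7500 = 0.3603
Terminal stock prices: S_uu = 326.2, S_ud = 163.1, S_dd = 81.56
Terminal payoffs (K − S): max(-159.2, 0) = 0, max(3.875, 0) = 3.875, max(85.44, 0) = 85.44
Node u (S = 217.5): V_u = e^(−0.06)·[0.3603·0.0000 + 0.6397·3.8750] = 2.3346
Node d (S = 108.8): V_d = e^(−0.06)·[0.3603·3.8750 + 0.6397·85.4375] = 52.7888
Node 0 (S = 145): V_0 = e^(−0.06)·[0.3603·2.3346 + 0.6397·52.7888] = 32.5961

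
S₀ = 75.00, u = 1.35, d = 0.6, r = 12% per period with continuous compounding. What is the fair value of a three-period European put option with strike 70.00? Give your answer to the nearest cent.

5.33

Risk-neutral probability p = (e^0.12 − 0.6)/(1.35 − 0.6) = 0.5275/0.7500 = 0.7033
Terminal stock prices: S_uuu = 184.5, S_uud = 82.01, S_udd = 36.45, S_ddd = 16.2
Terminal payoffs (K − S): max(-114.5, 0) = 0, max(-12.01, 0) = 0, max(33.55, 0) = 33.55, max(53.8, 0) = 53.8
Node uu (S = 136.7): V_uu = e^(−0.12)·[0.7033·0.0000 + 0.2967·0.0000] = 0.0000
Node ud (S = 60.75): V_ud = e^(−0.12)·[0.7033·0.0000 + 0.2967·33.5500] = 8.8278
Node dd (S = 27): V_dd = e^(−0.12)·[0.7033·33.5500 + 0.2967·53.8000] = 35.0844
Node u (S = 101.2): V_u = e^(−0.12)·[0.7033·0.0000 + 0.2967·8.8278] = 2.3228
Node d (S = 45): V_d = e^(−0.12)·[0.7033·8.8278 + 0.2967·35.0844] = 14.7383
Node 0 (S = 75): V_0 = e^(−0.12)·[0.7033·2.3228 + 0.2967·14.7383] = 5.3269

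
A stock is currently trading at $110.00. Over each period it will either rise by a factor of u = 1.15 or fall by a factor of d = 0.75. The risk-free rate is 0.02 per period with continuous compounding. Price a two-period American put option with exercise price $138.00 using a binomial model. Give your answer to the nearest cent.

$28.00

Risk-neutral probability p = (e^0.02 − 0.75)/(1.15 − 0.75) = 0.2702/0.4000 = 0.6755
Terminal stock prices: S_uu = 145.5, S_ud = 94.87, S_dd = 61.88
Terminal payoffs (K − S): max(-7.475, 0) = 0, max(43.13, 0) = 43.13, max(76.12, 0) = 76.12
Node u (S = 126.5): continuation = e^(−0.02)·[0.6755·0.0000 + 0.3245·43.1250] = 13.7168; exercise value = 11.5000 ≤ continuation, so V_u = 13.7168
Node d (S = 82.5): continuation = e^(−0.02)·[0.6755·43.1250 + 0.3245·76.1250] = 52.7674; exercise value = 55.5000 > continuation, so V_d = 55.5000 (exercise)
Node 0 (S = 110): continuation = e^(−0.02)·[0.6755·13.7168 + 0.3245·55.5000] = 26.7352; exercise value = 28.0000 > continuation, so V_0 = 28.0000 (exercise)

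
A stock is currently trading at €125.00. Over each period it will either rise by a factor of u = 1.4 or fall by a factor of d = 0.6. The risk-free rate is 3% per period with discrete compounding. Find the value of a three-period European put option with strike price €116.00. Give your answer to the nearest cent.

€24.79

Risk-neutral probability p = (1 + 0.03 − 0.6)/(1.4 − 0.6) = 0.4300/0.8000 = 0.5375
Terminal stock prices: S_uuu = 343, S_uud = 147, S_udd = 63, S_ddd = 27
Terminal payoffs (K − S): max(-227, 0) = 0, max(-31, 0) = 0, max(53, 0) = 53, max(89, 0) = 89
Node uu (S = 245): V_uu = 1/1.03·[0.5375·0.0000 + 0.4625·0.0000] = 0.0000
Node ud (S = 105): V_ud = 1/1.03·[0.5375·0.0000 + 0.4625·53.0000] = 23.7985
Node dd (S = 45): V_dd = 1/1.03·[0.5375·53.0000 + 0.4625·89.0000] = 67.6214
Node u (S = 175): V_u = 1/1.03·[0.5375·0.0000 + 0.4625·23.7985] = 10.6862
Node d (S = 75): V_d = 1/1.03·[0.5375·23.7985 + 0.4625·67.6214] = 42.7831
Node 0 (S = 125): V_0 = 1/1.03·[0.5375·10.6862 + 0.4625·42.7831] = 24.7874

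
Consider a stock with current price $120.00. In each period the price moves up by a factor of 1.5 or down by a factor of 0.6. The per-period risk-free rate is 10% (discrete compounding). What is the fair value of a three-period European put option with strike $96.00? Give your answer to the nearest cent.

Risk-neutral probability p = (1 + 0.1 − 0.6)/(1.5 − 0.6) = 0.5000/0.9000 = 0.5556
Terminal stock prices: S_uuu = 405, S_uud = 162, S_udd = 64.8, S_ddd = 25.92
Terminal payoffs (K − S): max(-309, 0) = 0, max(-66, 0) = 0, max(31.2, 0) = 31.2, max(70.08, 0) = 70.08
Node uu (S = 270): V_uu = 1/1.1·[0.5556·0.0000 + 0.4444·0.0000] = 0.0000
Node ud (S = 108): V_ud = 1/1.1·[0.5556·0.0000 + 0.4444·31.2000] = 12.6061
Node dd (S = 43.2): V_dd = 1/1.1·[0.5556·31.2000 + 0.4444·70.0800] = 44.0727
Node u (S = 180): V_u = 1/1.1·[0.5556·0.0000 + 0.4444·12.6061] = 5.0934
Node d (S = 72): V_d = 1/1.1·[0.5556·12.6061 + 0.4444·44.0727] = 24.1739
Node 0 (S = 120): V_0 = 1/1.1·[0.5556·5.0934 + 0.4444·24.1739] = 12.3396

$12.34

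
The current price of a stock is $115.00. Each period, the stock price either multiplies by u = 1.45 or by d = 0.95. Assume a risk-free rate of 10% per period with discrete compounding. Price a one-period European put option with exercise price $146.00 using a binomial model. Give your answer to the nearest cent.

Risk-neutral probability p = (1 + 0.1 − 0.95)/(1.45 − 0.95) = 0.1500/0.5000 = 0.3000
Terminal stock prices: S_u = 166.8, S_d = 109.2
Terminal payoffs (K − S): max(-20.75, 0) = 0, max(36.75, 0) = 36.75
Node 0 (S = 115): V_0 = 1/1.1·[0.3000·0.0000 + 0.7000·36.7500] = 23.3864

$23.39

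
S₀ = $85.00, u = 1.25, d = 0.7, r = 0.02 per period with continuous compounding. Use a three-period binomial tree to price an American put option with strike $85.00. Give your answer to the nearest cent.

$13.60

Risk-neutral probability p = (e^0.02 − 0.7)/(1.25 − 0.7) = 0.3202/0.5500 = 0.5822
Terminal stock prices: S_uuu = 166, S_uud = 92.97, S_udd = 52.06, S_ddd = 29.15
Terminal payoffs (K − S): max(-81.02, 0) = 0, max(-7.969, 0) = 0, max(32.94, 0) = 32.94, max(55.85, 0) = 55.85
Node uu (S = 132.8): continuation = e^(−0.02)·[0.5822·0.0000 + 0.4178·0.0000] = 0.0000; exercise value = 0.0000 ≤ continuation, so V_uu = 0.0000
Node ud (S = 74.38): continuation = e^(−0.02)·[0.5822·0.0000 + 0.4178·32.9375] = 13.4893; exercise value = 10.6250 ≤ continuation, so V_ud = 13.4893
Node dd (S = 41.65): continuation = e^(−0.02)·[0.5822·32.9375 + 0.4178·55.8450] = 41.6669; exercise value = 43.3500 > continuation, so V_dd = 43.3500 (exercise)
Node u (S = 106.2): continuation = e^(−0.02)·[0.5822·0.0000 + 0.4178·13.4893] = 5.5244; exercise value = 0.0000 ≤ continuation, so V_u = 5.5244
Node d (S = 59.5): continuation = e^(−0.02)·[0.5822·13.4893 + 0.4178·43.3500] = 25.4514; exercise value = 25.5000 > continuation, so V_d = 25.5000 (exercise)
Node 0 (S = 85): continuation = e^(−0.02)·[0.5822·5.5244 + 0.4178·25.5000] = 13.5959; exercise value = 0.0000 ≤ continuation, so V_0 = 13.5959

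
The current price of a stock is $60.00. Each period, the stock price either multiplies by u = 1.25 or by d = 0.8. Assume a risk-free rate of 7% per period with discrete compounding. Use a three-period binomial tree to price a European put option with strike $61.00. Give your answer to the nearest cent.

Risk-neutral probability p = (1 + 0.07 − 0.8)/(1.25 − 0.8) = 0.2700/0.4500 = 0.6000
Terminal stock prices: S_uuu = 117.2, S_uud = 75, S_udd = 48, S_ddd = 30.72
Terminal payoffs (K − S): max(-56.19, 0) = 0, max(-14, 0) = 0, max(13, 0) = 13, max(30.28, 0) = 30.28
Node uu (S = 93.75): V_uu = 1/1.07·[0.6000·0.0000 + 0.4000·0.0000] = 0.0000
Node ud (S = 60): V_ud = 1/1.07·[0.6000·0.0000 + 0.4000·13.0000] = 4.8598
Node dd (S = 38.4): V_dd = 1/1.07·[0.6000·13.0000 + 0.4000·30.2800] = 18.6093
Node u (S = 75): V_u = 1/1.07·[0.6000·0.0000 + 0.4000·4.8598] = 1.8168
Node d (S = 48): V_d = 1/1.07·[0.6000·4.8598 + 0.4000·18.6093] = 9.6819
Node 0 (S = 60): V_0 = 1/1.07·[0.6000·1.8168 + 0.4000·9.6819] = 4.6381

$4.64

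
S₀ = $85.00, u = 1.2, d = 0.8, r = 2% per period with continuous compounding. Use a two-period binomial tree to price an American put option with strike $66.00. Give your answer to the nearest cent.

Risk-neutral probability p = (e^0.02 − 0.8)/(1.2 − 0.8) = 0.2202/0.4000 = 0.5505
Terminal stock prices: S_uu = 122.4, S_ud = 81.6, S_dd = 54.4
Terminal payoffs (K − S): max(-56.4, 0) = 0, max(-15.6, 0) = 0, max(11.6, 0) = 11.6
Node u (S = 102): continuation = e^(−0.02)·[0.5505·0.0000 + 0.4495·0.0000] = 0.0000; exercise value = 0.0000 ≤ continuation, so V_u = 0.0000
Node d (S = 68): continuation = e^(−0.02)·[0.5505·0.0000 + 0.4495·11.6000] = 5.1109; exercise value = 0.0000 ≤ continuation, so V_d = 5.1109
Node 0 (S = 85): continuation = e^(−0.02)·[0.5505·0.0000 + 0.4495·5.1109] = 2.2518; exercise value = 0.0000 ≤ continuation, so V_0 = 2.2518

$2.25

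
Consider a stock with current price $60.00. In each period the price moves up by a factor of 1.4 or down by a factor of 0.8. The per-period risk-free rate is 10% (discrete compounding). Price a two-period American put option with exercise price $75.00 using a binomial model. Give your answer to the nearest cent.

Risk-neutral probability p = (1 + 0.1 − 0.8)/(1.4 − 0.8) = 0.3000/0.6000 = 0.5000
Terminal stock prices: S_uu = 117.6, S_ud = 67.2, S_dd = 38.4
Terminal payoffs (K − S): max(-42.6, 0) = 0, max(7.8, 0) = 7.8, max(36.6, 0) = 36.6
Node u (S = 84): continuation = 1/1.1·[0.5000·0.0000 + 0.5000·7.8000] = 3.5455; exercise value = 0.0000 ≤ continuation, so V_u = 3.5455
Node d (S = 48): continuation = 1/1.1·[0.5000·7.8000 + 0.5000·36.6000] = 20.1818; exercise value = 27.0000 > continuation, so V_d = 27.0000 (exercise)
Node 0 (S = 60): continuation = 1/1.1·[0.5000·3.5455 + 0.5000·27.0000] = 13.8843; exercise value = 15.0000 > continuation, so V_0 = 15.0000 (exercise)

$15.00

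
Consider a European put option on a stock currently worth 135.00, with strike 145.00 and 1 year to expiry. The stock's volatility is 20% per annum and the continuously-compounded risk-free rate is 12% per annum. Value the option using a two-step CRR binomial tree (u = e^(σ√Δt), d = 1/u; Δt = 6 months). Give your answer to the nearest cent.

7.71

CRR parameters: u = e^(σ√Δt) = e^(0.2·√0.5) = 1.1519, d = 1/u = 0.8681
Per-period rate: rΔt = 0.12·0.5 = 0.06, so R = e^0.06 = 1.0618
Risk-neutral probability p = (e^0.06 − 0.8681)/(1.1519 − 0.8681) = 0.1937/0.2838 = 0.6826
Terminal stock prices: S_uu = 179.1, S_ud = 135, S_dd = 101.7
Terminal payoffs (K − S): max(-34.13, 0) = 0, max(10, 0) = 10, max(43.26, 0) = 43.26
Node u (S = 155.5): V_u = e^(−0.06)·[0.6826·0.0000 + 0.3174·10.0000] = 2.9891
Node d (S = 117.2): V_d = e^(−0.06)·[0.6826·10.0000 + 0.3174·43.2588] = 19.3592
Node 0 (S = 135): V_0 = e^(−0.06)·[0.6826·2.9891 + 0.3174·19.3592] = 7.7083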